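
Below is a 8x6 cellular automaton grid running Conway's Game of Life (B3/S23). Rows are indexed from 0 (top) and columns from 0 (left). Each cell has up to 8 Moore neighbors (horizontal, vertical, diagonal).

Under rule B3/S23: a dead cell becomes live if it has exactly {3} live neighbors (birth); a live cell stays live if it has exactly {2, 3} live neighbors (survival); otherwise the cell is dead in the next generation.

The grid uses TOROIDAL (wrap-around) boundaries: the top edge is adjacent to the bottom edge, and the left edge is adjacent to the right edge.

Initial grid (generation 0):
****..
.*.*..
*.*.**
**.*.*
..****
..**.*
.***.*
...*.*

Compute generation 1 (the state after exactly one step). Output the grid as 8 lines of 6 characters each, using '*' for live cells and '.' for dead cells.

Simulating step by step:
Generation 0 (given above): 27 live cells
Generation 1: 7 live cells
(generation 1 grid is the final answer)

Answer: **.*..
......
......
......
......
.....*
.*...*
.....*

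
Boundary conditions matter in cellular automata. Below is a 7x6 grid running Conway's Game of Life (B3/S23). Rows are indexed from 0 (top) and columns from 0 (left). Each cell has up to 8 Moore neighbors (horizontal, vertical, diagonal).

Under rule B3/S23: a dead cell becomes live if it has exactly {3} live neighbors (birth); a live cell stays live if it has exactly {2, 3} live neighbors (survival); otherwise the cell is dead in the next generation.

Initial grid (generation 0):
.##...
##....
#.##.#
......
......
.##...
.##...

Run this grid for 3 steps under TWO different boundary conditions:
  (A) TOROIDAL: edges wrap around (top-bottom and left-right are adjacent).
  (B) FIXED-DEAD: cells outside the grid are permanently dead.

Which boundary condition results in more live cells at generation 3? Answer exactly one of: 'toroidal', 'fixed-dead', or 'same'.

Answer: toroidal

Derivation:
Under TOROIDAL boundary, generation 3:
##.##.
#..#..
#...#.
.....#
......
.##...
.###..
Population = 14

Under FIXED-DEAD boundary, generation 3:
###...
#.....
......
......
......
.##...
.##...
Population = 8

Comparison: toroidal=14, fixed-dead=8 -> toroidal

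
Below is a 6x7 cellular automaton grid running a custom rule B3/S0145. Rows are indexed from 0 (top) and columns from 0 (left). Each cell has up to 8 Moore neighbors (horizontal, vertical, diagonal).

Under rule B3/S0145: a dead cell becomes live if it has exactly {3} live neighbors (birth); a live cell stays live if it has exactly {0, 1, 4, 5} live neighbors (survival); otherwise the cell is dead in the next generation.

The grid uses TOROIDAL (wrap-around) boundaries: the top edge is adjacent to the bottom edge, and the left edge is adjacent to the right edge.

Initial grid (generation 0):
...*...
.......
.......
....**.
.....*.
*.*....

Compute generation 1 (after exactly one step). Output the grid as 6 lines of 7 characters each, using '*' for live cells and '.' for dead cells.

Simulating step by step:
Generation 0 (given above): 6 live cells
Generation 1: 5 live cells
(generation 1 grid is the final answer)

Answer: ...*...
.......
.......
.......
....*.*
*.*....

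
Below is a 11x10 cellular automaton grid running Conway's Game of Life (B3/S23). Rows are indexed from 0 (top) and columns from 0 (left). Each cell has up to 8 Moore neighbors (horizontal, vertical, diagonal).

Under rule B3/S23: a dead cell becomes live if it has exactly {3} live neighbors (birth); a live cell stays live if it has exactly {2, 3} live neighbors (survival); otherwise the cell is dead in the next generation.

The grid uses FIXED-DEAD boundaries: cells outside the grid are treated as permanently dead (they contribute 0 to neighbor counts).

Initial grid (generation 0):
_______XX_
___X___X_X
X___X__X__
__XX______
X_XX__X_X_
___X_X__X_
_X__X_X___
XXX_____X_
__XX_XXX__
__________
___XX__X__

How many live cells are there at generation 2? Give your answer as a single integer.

Simulating step by step:
Generation 0 (given above): 33 live cells
Generation 1: 31 live cells
_______XX_
______XX__
__X_X___X_
__X_X__X__
_X_____X__
_X_X_XX___
XX_XXX_X__
X___X_____
__XX__XX__
__X__X_X__
__________
Generation 2: 35 live cells
______XXX_
______X___
_____XX_X_
_XX____XX_
_X_XXX_X__
_X_X_X_X__
XX_X______
X______X__
_XXXXXXX__
__XX___X__
__________
Population at generation 2: 35

Answer: 35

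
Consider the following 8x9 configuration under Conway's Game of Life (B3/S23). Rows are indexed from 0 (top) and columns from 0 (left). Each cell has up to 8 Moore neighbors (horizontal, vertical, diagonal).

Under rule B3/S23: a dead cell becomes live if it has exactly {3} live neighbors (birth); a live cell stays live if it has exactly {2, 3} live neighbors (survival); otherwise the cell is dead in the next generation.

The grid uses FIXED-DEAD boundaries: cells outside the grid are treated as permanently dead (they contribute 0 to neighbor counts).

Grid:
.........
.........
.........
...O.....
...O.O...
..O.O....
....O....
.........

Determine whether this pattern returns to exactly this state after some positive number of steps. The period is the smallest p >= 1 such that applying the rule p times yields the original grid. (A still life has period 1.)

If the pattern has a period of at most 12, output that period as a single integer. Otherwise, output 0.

Answer: 2

Derivation:
Simulating and comparing each generation to the original:
Gen 0 (original, given above): 6 live cells
Gen 1: 6 live cells, differs from original
Gen 2: 6 live cells, MATCHES original -> period = 2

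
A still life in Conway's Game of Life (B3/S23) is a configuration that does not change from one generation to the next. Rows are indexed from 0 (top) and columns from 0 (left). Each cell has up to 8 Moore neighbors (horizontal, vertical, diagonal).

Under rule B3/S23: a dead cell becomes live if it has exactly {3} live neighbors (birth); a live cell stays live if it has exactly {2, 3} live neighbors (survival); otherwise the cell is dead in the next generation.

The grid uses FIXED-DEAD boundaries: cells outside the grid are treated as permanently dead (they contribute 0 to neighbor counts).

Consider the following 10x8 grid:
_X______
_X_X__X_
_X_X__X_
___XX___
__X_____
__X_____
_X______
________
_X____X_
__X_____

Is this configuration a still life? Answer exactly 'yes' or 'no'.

Compute generation 1 and compare to generation 0 (given above):
Generation 1:
__X_____
XX______
___X_X__
___XX___
__X_____
_XX_____
________
________
________
________
Cell (0,1) differs: gen0=1 vs gen1=0 -> NOT a still life.

Answer: no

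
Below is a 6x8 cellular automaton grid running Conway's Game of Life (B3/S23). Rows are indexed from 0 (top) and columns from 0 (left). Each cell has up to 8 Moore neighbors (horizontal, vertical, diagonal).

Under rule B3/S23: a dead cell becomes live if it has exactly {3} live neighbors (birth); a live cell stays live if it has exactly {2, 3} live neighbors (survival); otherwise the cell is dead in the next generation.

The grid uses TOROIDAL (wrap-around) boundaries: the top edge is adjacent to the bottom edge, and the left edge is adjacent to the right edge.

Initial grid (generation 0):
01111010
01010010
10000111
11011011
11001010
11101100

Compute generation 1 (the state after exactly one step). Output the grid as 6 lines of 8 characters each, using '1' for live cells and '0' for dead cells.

Simulating step by step:
Generation 0 (given above): 27 live cells
Generation 1: 10 live cells
(generation 1 grid is the final answer)

Answer: 00000011
01010000
00010000
00111000
00000010
00000010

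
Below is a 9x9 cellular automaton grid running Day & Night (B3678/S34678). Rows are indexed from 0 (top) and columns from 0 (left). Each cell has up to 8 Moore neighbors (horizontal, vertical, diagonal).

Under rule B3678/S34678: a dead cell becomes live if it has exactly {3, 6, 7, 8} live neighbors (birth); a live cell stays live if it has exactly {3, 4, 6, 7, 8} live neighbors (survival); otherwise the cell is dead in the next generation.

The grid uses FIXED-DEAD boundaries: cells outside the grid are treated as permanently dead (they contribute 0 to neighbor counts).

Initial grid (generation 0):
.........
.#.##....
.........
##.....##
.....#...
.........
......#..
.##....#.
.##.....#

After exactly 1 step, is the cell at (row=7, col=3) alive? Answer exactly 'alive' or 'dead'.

Simulating step by step:
Generation 0 (given above): 15 live cells
Generation 1: 7 live cells
.........
.........
###......
.........
.........
.........
.........
.##......
.##......

Cell (7,3) at generation 1: 0 -> dead

Answer: dead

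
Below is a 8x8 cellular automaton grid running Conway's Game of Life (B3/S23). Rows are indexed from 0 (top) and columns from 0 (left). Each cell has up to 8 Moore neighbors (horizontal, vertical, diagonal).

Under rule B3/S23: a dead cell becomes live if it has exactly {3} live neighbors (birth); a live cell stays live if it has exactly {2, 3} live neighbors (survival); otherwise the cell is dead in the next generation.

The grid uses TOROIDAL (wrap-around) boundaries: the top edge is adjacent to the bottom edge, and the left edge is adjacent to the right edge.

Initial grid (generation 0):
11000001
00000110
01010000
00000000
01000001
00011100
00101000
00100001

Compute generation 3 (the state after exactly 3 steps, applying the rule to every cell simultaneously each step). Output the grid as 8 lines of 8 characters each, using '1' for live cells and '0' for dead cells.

Simulating step by step:
Generation 0 (given above): 16 live cells
Generation 1: 20 live cells
11000001
01100011
00000000
10100000
00001000
00111100
00101100
00110001
Generation 2: 21 live cells
00010000
01100011
10100001
00000000
01101100
00100000
01000110
00111011
Generation 3: 33 live cells
(generation 3 grid is the final answer)

Answer: 11001100
01110011
10100011
10110000
01110000
00111010
01001111
00111011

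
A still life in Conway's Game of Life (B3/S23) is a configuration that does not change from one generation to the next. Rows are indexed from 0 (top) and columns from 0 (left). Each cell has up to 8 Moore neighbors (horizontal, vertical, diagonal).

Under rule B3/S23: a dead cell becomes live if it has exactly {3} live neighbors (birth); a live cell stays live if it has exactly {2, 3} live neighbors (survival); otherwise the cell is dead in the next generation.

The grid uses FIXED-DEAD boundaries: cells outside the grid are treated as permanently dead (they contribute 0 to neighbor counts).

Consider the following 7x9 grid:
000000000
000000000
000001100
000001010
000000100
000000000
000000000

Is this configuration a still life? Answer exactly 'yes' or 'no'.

Answer: yes

Derivation:
Compute generation 1 and compare to generation 0 (given above):
Generation 1:
000000000
000000000
000001100
000001010
000000100
000000000
000000000
The grids are IDENTICAL -> still life.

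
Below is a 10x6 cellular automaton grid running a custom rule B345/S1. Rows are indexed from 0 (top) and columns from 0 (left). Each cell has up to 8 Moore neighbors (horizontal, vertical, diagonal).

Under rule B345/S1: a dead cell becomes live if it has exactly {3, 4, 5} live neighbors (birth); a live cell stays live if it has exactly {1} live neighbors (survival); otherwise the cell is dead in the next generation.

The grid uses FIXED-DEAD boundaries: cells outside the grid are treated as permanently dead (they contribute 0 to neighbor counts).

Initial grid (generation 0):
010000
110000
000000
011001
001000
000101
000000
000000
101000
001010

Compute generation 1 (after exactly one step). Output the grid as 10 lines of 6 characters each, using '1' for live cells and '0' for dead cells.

Answer: 100000
000000
111000
000000
010110
000100
000000
000000
011100
011100

Derivation:
Simulating step by step:
Generation 0 (given above): 13 live cells
Generation 1: 14 live cells
(generation 1 grid is the final answer)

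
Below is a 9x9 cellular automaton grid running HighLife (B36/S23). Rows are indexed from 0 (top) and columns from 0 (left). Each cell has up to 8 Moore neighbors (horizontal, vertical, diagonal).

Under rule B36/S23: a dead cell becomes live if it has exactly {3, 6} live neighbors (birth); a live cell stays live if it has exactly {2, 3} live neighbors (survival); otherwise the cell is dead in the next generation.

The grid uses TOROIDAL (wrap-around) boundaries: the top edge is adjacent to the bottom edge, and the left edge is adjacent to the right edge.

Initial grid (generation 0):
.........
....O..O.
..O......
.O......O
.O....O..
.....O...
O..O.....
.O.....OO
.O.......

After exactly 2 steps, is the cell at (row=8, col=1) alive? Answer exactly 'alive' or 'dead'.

Answer: alive

Derivation:
Simulating step by step:
Generation 0 (given above): 14 live cells
Generation 1: 10 live cells
.........
.........
.........
OOO......
O........
.........
O.......O
.OO.....O
O........
Generation 2: 13 live cells
.........
.........
.O.......
OO.......
O........
O.......O
OO......O
.O......O
OO.......

Cell (8,1) at generation 2: 1 -> alive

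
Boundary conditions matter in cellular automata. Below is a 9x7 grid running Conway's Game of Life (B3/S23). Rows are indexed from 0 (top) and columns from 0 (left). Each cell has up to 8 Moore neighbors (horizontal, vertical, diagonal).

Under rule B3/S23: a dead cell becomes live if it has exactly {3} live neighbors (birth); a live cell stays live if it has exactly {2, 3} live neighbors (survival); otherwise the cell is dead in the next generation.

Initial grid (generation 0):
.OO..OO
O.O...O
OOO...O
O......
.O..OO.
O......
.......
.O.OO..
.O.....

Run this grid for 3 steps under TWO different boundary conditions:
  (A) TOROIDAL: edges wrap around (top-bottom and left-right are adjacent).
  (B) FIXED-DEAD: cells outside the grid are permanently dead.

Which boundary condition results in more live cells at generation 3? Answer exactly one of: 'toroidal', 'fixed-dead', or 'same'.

Answer: fixed-dead

Derivation:
Under TOROIDAL boundary, generation 3:
OO....O
.O..O..
.......
..OO..O
.......
OO....O
...O...
..O....
OO....O
Population = 16

Under FIXED-DEAD boundary, generation 3:
.OO.OOO
O..O.OO
O.OOO..
O.OO...
OO.....
.......
.......
.......
.......
Population = 18

Comparison: toroidal=16, fixed-dead=18 -> fixed-dead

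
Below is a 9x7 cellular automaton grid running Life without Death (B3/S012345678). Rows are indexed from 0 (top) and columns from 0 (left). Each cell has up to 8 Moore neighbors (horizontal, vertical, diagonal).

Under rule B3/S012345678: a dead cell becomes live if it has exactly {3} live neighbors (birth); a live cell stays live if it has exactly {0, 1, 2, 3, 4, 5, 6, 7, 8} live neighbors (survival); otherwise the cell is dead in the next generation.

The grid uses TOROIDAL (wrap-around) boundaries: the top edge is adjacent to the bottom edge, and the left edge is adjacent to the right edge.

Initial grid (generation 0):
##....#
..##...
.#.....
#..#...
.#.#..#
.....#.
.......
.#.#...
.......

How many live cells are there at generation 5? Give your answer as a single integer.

Answer: 44

Derivation:
Simulating step by step:
Generation 0 (given above): 14 live cells
Generation 1: 22 live cells
###...#
..##...
.#.#...
##.#...
#####.#
.....#.
.......
.#.#...
.##....
Generation 2: 33 live cells
###...#
..##...
##.##..
##.#..#
#######
#######
.......
.#.#...
.###...
Generation 3: 38 live cells
###...#
..###.#
##.##.#
##.#..#
#######
#######
.....##
.#.#...
.###...
Generation 4: 42 live cells
###.###
..###.#
##.##.#
##.#..#
#######
#######
.....##
##.##..
.###...
Generation 5: 44 live cells
###.###
..###.#
##.##.#
##.#..#
#######
#######
.....##
##.####
.###...
Population at generation 5: 44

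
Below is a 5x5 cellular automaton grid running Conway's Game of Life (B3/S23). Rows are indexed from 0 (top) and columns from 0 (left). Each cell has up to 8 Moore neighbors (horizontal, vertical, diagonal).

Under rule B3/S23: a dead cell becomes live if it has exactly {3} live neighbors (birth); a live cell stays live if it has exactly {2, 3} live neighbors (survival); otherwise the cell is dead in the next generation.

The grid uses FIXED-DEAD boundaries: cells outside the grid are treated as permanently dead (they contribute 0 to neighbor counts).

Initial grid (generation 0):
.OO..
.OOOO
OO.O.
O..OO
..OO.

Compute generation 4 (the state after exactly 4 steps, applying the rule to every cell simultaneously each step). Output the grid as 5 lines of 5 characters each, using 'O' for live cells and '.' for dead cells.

Answer: .....
.....
.....
...OO
...OO

Derivation:
Simulating step by step:
Generation 0 (given above): 14 live cells
Generation 1: 8 live cells
.O...
....O
O....
O...O
..OOO
Generation 2: 4 live cells
.....
.....
.....
.O..O
...OO
Generation 3: 4 live cells
.....
.....
.....
...OO
...OO
Generation 4: 4 live cells
(generation 4 grid is the final answer)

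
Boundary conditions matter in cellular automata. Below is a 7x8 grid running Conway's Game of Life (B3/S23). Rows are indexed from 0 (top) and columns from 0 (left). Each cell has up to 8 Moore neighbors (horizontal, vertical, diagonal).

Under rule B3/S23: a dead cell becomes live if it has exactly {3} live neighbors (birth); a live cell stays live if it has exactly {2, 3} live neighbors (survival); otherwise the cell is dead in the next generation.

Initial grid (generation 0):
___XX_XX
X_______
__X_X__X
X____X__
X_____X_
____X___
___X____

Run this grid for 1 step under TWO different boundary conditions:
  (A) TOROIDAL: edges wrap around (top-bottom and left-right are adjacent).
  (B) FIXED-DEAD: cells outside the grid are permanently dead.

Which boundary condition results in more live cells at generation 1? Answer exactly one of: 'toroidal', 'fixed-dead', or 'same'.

Answer: toroidal

Derivation:
Under TOROIDAL boundary, generation 1:
___XX__X
X___XXX_
XX_____X
XX___XX_
_____X_X
________
___X_X__
Population = 18

Under FIXED-DEAD boundary, generation 1:
________
____XXXX
_X______
_X___XX_
_____X__
________
________
Population = 9

Comparison: toroidal=18, fixed-dead=9 -> toroidal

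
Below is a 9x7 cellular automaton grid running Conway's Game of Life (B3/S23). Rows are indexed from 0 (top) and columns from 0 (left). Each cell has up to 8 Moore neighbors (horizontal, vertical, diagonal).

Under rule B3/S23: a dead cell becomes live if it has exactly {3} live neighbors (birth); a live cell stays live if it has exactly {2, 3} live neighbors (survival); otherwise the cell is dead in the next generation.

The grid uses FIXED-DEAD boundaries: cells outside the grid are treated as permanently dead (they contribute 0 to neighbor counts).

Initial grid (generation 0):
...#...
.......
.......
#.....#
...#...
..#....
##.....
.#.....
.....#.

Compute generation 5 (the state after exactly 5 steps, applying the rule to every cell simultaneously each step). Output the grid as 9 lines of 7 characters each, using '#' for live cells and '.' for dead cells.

Simulating step by step:
Generation 0 (given above): 9 live cells
Generation 1: 7 live cells
.......
.......
.......
.......
.......
.##....
###....
##.....
.......
Generation 2: 4 live cells
.......
.......
.......
.......
.......
#.#....
.......
#.#....
.......
Generation 3: 0 live cells
.......
.......
.......
.......
.......
.......
.......
.......
.......
Generation 4: 0 live cells
.......
.......
.......
.......
.......
.......
.......
.......
.......
Generation 5: 0 live cells
(generation 5 grid is the final answer)

Answer: .......
.......
.......
.......
.......
.......
.......
.......
.......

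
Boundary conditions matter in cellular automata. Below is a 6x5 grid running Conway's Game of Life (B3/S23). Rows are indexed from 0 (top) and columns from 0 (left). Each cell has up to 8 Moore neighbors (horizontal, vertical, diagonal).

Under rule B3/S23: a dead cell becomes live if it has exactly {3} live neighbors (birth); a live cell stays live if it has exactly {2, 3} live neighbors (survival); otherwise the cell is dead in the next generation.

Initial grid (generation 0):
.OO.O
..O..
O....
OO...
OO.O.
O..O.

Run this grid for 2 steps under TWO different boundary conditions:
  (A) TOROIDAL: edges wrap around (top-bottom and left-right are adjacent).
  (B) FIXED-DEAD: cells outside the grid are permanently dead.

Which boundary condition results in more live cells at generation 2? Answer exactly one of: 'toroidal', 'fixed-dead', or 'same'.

Under TOROIDAL boundary, generation 2:
O....
..OO.
..OOO
.....
.....
OOOOO
Population = 11

Under FIXED-DEAD boundary, generation 2:
.O.O.
...O.
.OOO.
.....
..O..
.O...
Population = 8

Comparison: toroidal=11, fixed-dead=8 -> toroidal

Answer: toroidal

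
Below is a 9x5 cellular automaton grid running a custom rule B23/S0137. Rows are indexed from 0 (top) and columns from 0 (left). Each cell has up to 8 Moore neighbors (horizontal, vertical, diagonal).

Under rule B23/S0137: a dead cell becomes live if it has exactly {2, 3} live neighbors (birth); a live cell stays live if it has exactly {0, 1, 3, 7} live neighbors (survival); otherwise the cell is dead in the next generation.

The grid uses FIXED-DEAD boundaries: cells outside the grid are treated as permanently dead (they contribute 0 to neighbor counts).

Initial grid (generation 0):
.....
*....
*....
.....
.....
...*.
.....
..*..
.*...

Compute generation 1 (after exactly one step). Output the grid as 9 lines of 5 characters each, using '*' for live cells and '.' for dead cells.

Simulating step by step:
Generation 0 (given above): 5 live cells
Generation 1: 11 live cells
(generation 1 grid is the final answer)

Answer: .....
**...
**...
.....
.....
...*.
..**.
.**..
.**..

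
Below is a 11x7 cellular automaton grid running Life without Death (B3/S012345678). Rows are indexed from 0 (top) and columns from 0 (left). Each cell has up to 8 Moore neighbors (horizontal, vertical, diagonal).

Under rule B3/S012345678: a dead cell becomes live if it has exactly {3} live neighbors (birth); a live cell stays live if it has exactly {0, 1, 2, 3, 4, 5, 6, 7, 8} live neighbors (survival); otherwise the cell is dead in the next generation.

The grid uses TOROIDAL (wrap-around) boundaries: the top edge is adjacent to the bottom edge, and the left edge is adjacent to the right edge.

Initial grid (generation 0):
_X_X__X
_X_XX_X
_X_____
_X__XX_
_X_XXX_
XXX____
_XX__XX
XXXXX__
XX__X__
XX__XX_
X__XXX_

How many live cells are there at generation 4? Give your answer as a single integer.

Answer: 45

Derivation:
Simulating step by step:
Generation 0 (given above): 38 live cells
Generation 1: 45 live cells
_X_X__X
_X_XXXX
_X_X___
XX_XXX_
_X_XXXX
XXX____
_XX_XXX
XXXXX__
XX__X__
XXX_XX_
X__XXX_
Generation 2: 45 live cells
_X_X__X
_X_XXXX
_X_X___
XX_XXX_
_X_XXXX
XXX____
_XX_XXX
XXXXX__
XX__X__
XXX_XX_
X__XXX_
Generation 3: 45 live cells
_X_X__X
_X_XXXX
_X_X___
XX_XXX_
_X_XXXX
XXX____
_XX_XXX
XXXXX__
XX__X__
XXX_XX_
X__XXX_
Generation 4: 45 live cells
_X_X__X
_X_XXXX
_X_X___
XX_XXX_
_X_XXXX
XXX____
_XX_XXX
XXXXX__
XX__X__
XXX_XX_
X__XXX_
Population at generation 4: 45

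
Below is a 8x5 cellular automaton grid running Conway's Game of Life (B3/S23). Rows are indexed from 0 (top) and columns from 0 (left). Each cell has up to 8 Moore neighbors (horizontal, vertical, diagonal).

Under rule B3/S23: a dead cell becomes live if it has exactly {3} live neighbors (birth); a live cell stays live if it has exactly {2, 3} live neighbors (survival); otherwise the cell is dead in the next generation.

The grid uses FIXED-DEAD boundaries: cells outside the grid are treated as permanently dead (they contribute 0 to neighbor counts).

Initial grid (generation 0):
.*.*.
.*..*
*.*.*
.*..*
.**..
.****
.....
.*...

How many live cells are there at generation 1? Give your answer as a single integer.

Answer: 14

Derivation:
Simulating step by step:
Generation 0 (given above): 16 live cells
Generation 1: 14 live cells
..*..
**..*
*.*.*
*....
*...*
.*.*.
.*.*.
.....
Population at generation 1: 14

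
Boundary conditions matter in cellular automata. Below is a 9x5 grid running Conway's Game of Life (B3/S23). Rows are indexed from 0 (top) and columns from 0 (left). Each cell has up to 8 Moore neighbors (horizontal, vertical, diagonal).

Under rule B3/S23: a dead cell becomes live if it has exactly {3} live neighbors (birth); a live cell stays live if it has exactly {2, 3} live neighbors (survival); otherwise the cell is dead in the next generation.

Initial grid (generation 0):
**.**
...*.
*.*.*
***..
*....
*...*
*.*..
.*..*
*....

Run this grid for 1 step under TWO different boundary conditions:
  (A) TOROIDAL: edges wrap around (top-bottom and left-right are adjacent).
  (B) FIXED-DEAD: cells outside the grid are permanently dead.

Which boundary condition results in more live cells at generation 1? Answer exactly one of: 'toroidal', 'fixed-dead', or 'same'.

Under TOROIDAL boundary, generation 1:
****.
.....
*.*.*
..**.
.....
*...*
...*.
.*..*
..**.
Population = 16

Under FIXED-DEAD boundary, generation 1:
..***
*....
*.*..
*.**.
*....
*....
*..*.
**...
.....
Population = 15

Comparison: toroidal=16, fixed-dead=15 -> toroidal

Answer: toroidal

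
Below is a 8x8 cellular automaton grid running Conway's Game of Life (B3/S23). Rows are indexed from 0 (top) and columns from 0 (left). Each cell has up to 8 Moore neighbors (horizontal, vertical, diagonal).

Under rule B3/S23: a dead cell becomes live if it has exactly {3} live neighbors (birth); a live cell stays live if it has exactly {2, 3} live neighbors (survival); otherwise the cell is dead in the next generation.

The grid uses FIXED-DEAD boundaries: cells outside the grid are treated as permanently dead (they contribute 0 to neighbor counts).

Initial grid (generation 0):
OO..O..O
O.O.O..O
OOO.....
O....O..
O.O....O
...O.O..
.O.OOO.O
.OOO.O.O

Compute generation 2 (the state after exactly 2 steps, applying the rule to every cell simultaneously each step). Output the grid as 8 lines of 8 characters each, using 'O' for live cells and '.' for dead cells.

Simulating step by step:
Generation 0 (given above): 28 live cells
Generation 1: 20 live cells
OO.O....
..O.....
O.OO....
O.O.....
.O..O.O.
.O.O.O..
.O...O..
.O.O.O..
Generation 2: 22 live cells
(generation 2 grid is the final answer)

Answer: .OO.....
O.......
..OO....
O.O.....
OO.OOO..
OO...OO.
OO...OO.
..O.O...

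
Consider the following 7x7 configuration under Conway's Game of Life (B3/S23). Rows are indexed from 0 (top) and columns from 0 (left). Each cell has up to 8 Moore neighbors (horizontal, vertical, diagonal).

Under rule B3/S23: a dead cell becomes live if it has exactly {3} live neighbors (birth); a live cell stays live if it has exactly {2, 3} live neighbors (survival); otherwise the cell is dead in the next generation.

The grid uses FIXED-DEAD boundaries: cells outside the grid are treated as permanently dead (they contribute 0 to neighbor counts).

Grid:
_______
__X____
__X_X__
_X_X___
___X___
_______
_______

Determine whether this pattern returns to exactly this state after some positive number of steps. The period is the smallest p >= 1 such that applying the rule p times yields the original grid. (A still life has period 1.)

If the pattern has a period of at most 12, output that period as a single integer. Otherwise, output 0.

Simulating and comparing each generation to the original:
Gen 0 (original, given above): 6 live cells
Gen 1: 6 live cells, differs from original
Gen 2: 6 live cells, MATCHES original -> period = 2

Answer: 2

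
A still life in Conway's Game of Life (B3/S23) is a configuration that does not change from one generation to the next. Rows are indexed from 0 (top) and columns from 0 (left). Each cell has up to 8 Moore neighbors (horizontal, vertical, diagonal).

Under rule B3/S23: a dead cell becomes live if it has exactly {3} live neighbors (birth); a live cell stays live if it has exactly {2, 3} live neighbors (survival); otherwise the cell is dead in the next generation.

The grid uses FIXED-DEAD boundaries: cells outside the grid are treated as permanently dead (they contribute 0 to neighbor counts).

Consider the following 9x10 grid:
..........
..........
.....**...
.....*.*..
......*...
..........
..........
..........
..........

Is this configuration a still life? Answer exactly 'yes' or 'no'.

Answer: yes

Derivation:
Compute generation 1 and compare to generation 0 (given above):
Generation 1:
..........
..........
.....**...
.....*.*..
......*...
..........
..........
..........
..........
The grids are IDENTICAL -> still life.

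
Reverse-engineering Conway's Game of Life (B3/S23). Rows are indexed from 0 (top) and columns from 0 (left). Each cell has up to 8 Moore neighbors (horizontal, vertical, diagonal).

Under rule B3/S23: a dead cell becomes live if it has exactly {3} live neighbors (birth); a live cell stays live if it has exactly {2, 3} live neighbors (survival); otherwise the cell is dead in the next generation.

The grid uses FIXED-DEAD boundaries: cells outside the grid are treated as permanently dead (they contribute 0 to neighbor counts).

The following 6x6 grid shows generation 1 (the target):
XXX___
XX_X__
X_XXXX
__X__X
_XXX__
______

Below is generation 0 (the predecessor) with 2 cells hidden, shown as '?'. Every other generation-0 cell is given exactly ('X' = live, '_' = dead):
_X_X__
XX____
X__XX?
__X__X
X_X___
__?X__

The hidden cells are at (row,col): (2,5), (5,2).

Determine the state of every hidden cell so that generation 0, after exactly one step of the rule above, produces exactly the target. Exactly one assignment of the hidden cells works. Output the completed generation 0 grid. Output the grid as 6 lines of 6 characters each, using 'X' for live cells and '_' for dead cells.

Hidden generation-0 cells (in order): (2,5), (5,2).
A hidden cell only influences target cells in its own 3x3 neighborhood. Try each of the 2^2 = 4 assignments, step the completed generation 0 forward once under B3/S23, and compare with the target:
  (2,5)=_ (5,2)=_ -> step gives (1,4)='X' but target has '_' -> reject
  (2,5)=_ (5,2)=X -> step gives (1,4)='X' but target has '_' -> reject
  (2,5)=X (5,2)=_ -> step reproduces the target at every cell -> ACCEPT
  (2,5)=X (5,2)=X -> step gives (4,1)='_' but target has 'X' -> reject
Unique solution: (2,5)=live, (5,2)=dead.
Check: live-neighbor counts of every cell in the completed generation 0:
323010
334342
243232
242442
032321
122110
Applying B3/S23 to generation 0 with these counts gives:
XXX___
XX_X__
X_XXXX
__X__X
_XXX__
______
which matches the target exactly.

Answer: _X_X__
XX____
X__XXX
__X__X
X_X___
___X__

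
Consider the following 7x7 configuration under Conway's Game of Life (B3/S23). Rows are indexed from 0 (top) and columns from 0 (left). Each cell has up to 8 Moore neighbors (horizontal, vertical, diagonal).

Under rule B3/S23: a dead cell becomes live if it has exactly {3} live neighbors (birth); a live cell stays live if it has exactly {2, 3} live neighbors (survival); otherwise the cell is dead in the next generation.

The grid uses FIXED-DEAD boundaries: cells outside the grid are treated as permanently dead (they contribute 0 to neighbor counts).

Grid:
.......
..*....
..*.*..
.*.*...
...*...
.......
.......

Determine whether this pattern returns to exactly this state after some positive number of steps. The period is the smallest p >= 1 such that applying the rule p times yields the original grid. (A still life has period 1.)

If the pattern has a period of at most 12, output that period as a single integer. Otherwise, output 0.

Answer: 2

Derivation:
Simulating and comparing each generation to the original:
Gen 0 (original, given above): 6 live cells
Gen 1: 6 live cells, differs from original
Gen 2: 6 live cells, MATCHES original -> period = 2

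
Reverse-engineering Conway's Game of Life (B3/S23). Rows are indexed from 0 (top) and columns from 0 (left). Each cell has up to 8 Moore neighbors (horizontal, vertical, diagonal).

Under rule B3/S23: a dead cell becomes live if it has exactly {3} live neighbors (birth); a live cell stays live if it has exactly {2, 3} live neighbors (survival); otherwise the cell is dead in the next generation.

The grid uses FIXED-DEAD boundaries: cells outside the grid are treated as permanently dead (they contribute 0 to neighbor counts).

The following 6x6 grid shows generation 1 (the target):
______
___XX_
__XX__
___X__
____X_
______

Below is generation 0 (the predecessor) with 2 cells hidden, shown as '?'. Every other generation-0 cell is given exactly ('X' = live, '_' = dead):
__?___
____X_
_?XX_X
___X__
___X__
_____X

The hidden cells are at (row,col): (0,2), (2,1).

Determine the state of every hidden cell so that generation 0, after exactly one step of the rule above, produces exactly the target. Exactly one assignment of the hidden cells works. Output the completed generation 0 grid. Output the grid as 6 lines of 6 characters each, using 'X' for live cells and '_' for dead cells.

Hidden generation-0 cells (in order): (0,2), (2,1).
A hidden cell only influences target cells in its own 3x3 neighborhood. Try each of the 2^2 = 4 assignments, step the completed generation 0 forward once under B3/S23, and compare with the target:
  (0,2)=_ (2,1)=_ -> step reproduces the target at every cell -> ACCEPT
  (0,2)=_ (2,1)=X -> step gives (1,2)='X' but target has '_' -> reject
  (0,2)=X (2,1)=_ -> step gives (1,2)='X' but target has '_' -> reject
  (0,2)=X (2,1)=X -> step gives (1,1)='X' but target has '_' -> reject
Unique solution: (0,2)=dead, (2,1)=dead.
Check: live-neighbor counts of every cell in the completed generation 0:
000111
012322
012341
014341
002131
001120
Applying B3/S23 to generation 0 with these counts gives:
______
___XX_
__XX__
___X__
____X_
______
which matches the target exactly.

Answer: ______
____X_
__XX_X
___X__
___X__
_____X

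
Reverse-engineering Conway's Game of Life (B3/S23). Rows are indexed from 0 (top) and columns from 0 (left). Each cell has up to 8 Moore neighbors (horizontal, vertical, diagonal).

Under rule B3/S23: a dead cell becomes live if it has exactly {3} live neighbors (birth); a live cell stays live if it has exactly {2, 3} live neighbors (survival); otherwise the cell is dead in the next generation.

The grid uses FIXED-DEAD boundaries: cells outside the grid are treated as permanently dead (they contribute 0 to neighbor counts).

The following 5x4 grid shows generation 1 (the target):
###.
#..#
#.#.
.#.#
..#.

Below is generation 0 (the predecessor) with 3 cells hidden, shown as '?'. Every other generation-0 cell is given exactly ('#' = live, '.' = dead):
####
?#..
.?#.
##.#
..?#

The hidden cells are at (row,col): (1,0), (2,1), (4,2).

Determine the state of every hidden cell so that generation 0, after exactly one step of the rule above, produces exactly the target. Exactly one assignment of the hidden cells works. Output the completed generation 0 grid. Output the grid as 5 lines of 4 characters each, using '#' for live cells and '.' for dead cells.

Answer: ####
.#..
..#.
##.#
...#

Derivation:
Hidden generation-0 cells (in order): (1,0), (2,1), (4,2).
A hidden cell only influences target cells in its own 3x3 neighborhood. Try each of the 2^3 = 8 assignments, step the completed generation 0 forward once under B3/S23, and compare with the target:
  (1,0)=. (2,1)=. (4,2)=. -> step reproduces the target at every cell -> ACCEPT
  (1,0)=. (2,1)=. (4,2)=# -> step gives (4,1)='#' but target has '.' -> reject
  (1,0)=. (2,1)=# (4,2)=. -> step gives (1,0)='.' but target has '#' -> reject
  (1,0)=. (2,1)=# (4,2)=# -> step gives (1,0)='.' but target has '#' -> reject
  (1,0)=# (2,1)=. (4,2)=. -> step gives (0,1)='.' but target has '#' -> reject
  (1,0)=# (2,1)=. (4,2)=# -> step gives (0,1)='.' but target has '#' -> reject
  (1,0)=# (2,1)=# (4,2)=. -> step gives (0,1)='.' but target has '#' -> reject
  (1,0)=# (2,1)=# (4,2)=# -> step gives (0,1)='.' but target has '#' -> reject
Unique solution: (1,0)=dead, (2,1)=dead, (4,2)=dead.
Check: live-neighbor counts of every cell in the completed generation 0:
2331
3453
3432
1242
2231
Applying B3/S23 to generation 0 with these counts gives:
###.
#..#
#.#.
.#.#
..#.
which matches the target exactly.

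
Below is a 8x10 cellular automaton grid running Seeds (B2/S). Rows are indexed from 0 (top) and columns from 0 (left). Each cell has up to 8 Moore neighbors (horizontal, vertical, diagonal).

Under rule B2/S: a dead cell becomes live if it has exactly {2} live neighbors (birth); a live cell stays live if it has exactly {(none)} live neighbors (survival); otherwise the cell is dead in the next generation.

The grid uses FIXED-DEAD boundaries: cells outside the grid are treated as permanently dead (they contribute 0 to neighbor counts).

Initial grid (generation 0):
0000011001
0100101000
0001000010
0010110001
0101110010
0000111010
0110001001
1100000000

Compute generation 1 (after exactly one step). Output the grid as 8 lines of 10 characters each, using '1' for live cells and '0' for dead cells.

Answer: 0000100100
0011000011
0100001101
0100001100
0000000000
1000000000
0001100010
0000000000

Derivation:
Simulating step by step:
Generation 0 (given above): 27 live cells
Generation 1: 17 live cells
(generation 1 grid is the final answer)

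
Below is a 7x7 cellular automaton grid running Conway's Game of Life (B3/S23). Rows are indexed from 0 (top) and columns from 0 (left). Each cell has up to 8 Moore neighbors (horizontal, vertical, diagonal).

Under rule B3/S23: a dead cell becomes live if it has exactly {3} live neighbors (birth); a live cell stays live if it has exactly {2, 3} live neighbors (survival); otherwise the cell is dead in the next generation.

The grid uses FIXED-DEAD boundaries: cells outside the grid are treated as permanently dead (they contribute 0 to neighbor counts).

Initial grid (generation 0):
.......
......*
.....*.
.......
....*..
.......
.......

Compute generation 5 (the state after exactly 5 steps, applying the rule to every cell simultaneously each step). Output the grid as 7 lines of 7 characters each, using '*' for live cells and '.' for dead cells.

Simulating step by step:
Generation 0 (given above): 3 live cells
Generation 1: 0 live cells
.......
.......
.......
.......
.......
.......
.......
Generation 2: 0 live cells
.......
.......
.......
.......
.......
.......
.......
Generation 3: 0 live cells
.......
.......
.......
.......
.......
.......
.......
Generation 4: 0 live cells
.......
.......
.......
.......
.......
.......
.......
Generation 5: 0 live cells
(generation 5 grid is the final answer)

Answer: .......
.......
.......
.......
.......
.......
.......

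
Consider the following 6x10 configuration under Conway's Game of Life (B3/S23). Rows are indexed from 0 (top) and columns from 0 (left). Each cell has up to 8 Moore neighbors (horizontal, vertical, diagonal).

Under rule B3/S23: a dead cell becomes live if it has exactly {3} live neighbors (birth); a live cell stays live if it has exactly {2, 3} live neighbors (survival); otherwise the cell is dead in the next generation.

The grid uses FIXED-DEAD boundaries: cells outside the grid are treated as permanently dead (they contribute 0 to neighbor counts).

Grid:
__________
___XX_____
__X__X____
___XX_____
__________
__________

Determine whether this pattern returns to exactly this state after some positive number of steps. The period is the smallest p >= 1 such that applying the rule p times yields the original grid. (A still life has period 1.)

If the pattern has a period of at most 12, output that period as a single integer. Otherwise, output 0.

Answer: 1

Derivation:
Simulating and comparing each generation to the original:
Gen 0 (original, given above): 6 live cells
Gen 1: 6 live cells, MATCHES original -> period = 1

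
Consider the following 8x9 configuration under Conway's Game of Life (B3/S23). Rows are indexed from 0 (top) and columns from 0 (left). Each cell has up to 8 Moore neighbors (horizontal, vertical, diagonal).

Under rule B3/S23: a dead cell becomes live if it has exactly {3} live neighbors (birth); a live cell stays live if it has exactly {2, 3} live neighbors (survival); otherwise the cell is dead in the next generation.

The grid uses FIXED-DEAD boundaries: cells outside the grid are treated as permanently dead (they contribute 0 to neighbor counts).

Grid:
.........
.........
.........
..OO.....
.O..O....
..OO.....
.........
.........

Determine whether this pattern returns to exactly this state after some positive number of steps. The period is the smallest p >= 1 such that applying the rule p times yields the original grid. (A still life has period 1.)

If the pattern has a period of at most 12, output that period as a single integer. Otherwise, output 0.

Answer: 1

Derivation:
Simulating and comparing each generation to the original:
Gen 0 (original, given above): 6 live cells
Gen 1: 6 live cells, MATCHES original -> period = 1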